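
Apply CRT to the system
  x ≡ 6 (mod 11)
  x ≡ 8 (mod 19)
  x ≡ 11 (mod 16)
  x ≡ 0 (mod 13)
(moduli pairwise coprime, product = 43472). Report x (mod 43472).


Product of moduli M = 11 · 19 · 16 · 13 = 43472.
Merge one congruence at a time:
  Start: x ≡ 6 (mod 11).
  Combine with x ≡ 8 (mod 19); new modulus lcm = 209.
    Write x = 6 + 11·t and substitute into x ≡ 8 (mod 19): 11·t ≡ 8 − 6 = 2 (mod 19).
    The inverse of 11 mod 19 is 7 (since 11·7 = 77 = 4·19 + 1), so t ≡ 7·2 = 14 ≡ 14 (mod 19).
    Then x = 6 + 11·14 = 160, valid modulo lcm(11, 19) = 209: x ≡ 160 (mod 209).
  Combine with x ≡ 11 (mod 16); new modulus lcm = 3344.
    Write x = 160 + 209·t and substitute into x ≡ 11 (mod 16): 209·t ≡ 11 − 160 = -149 (mod 16).
    Reduce coefficients mod 16: 1·t ≡ 11 (mod 16).
    So t ≡ 11 (mod 16).
    Then x = 160 + 209·11 = 2459, valid modulo lcm(209, 16) = 3344: x ≡ 2459 (mod 3344).
  Combine with x ≡ 0 (mod 13); new modulus lcm = 43472.
    Write x = 2459 + 3344·t and substitute into x ≡ 0 (mod 13): 3344·t ≡ 0 − 2459 = -2459 (mod 13).
    Reduce coefficients mod 13: 3·t ≡ 11 (mod 13).
    The inverse of 3 mod 13 is 9 (since 3·9 = 27 = 2·13 + 1), so t ≡ 9·11 = 99 ≡ 8 (mod 13).
    Then x = 2459 + 3344·8 = 29211, valid modulo lcm(3344, 13) = 43472: x ≡ 29211 (mod 43472).
Verify against each original: 29211 mod 11 = 6, 29211 mod 19 = 8, 29211 mod 16 = 11, 29211 mod 13 = 0.

x ≡ 29211 (mod 43472).


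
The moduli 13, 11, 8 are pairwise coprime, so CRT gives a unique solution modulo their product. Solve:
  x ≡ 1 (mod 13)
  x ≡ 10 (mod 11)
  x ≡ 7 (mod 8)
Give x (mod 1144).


Moduli 13, 11, 8 are pairwise coprime; by CRT there is a unique solution modulo M = 13 · 11 · 8 = 1144.
Solve pairwise, accumulating the modulus:
  Start with x ≡ 1 (mod 13).
  Combine with x ≡ 10 (mod 11): since gcd(13, 11) = 1, we get a unique residue mod 143.
    Write x = 1 + 13·t and substitute into x ≡ 10 (mod 11): 13·t ≡ 10 − 1 = 9 (mod 11).
    Reduce coefficients mod 11: 2·t ≡ 9 (mod 11).
    The inverse of 2 mod 11 is 6 (since 2·6 = 12 = 1·11 + 1), so t ≡ 6·9 = 54 ≡ 10 (mod 11).
    Then x = 1 + 13·10 = 131, valid modulo lcm(13, 11) = 143: x ≡ 131 (mod 143).
  Combine with x ≡ 7 (mod 8): since gcd(143, 8) = 1, we get a unique residue mod 1144.
    Write x = 131 + 143·t and substitute into x ≡ 7 (mod 8): 143·t ≡ 7 − 131 = -124 (mod 8).
    Reduce coefficients mod 8: 7·t ≡ 4 (mod 8).
    The inverse of 7 mod 8 is 7 (since 7·7 = 49 = 6·8 + 1), so t ≡ 7·4 = 28 ≡ 4 (mod 8).
    Then x = 131 + 143·4 = 703, valid modulo lcm(143, 8) = 1144: x ≡ 703 (mod 1144).
Verify: 703 mod 13 = 1 ✓, 703 mod 11 = 10 ✓, 703 mod 8 = 7 ✓.

x ≡ 703 (mod 1144).


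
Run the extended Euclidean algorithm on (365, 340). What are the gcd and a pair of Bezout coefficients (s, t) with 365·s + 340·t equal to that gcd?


Euclidean algorithm on (365, 340) — divide until remainder is 0:
  365 = 1 · 340 + 25
  340 = 13 · 25 + 15
  25 = 1 · 15 + 10
  15 = 1 · 10 + 5
  10 = 2 · 5 + 0
gcd(365, 340) = 5.
Track Bezout coefficients alongside the remainders: start with r₀ = 365 = a·1 + b·0 (s = 1, t = 0) and r₁ = 340 = a·0 + b·1 (s = 0, t = 1); each new remainder r_{k+1} = r_{k-1} − q_k·r_k inherits s_{k+1} = s_{k-1} − q_k·s_k, t_{k+1} = t_{k-1} − q_k·t_k, so r_k = a·s_k + b·t_k at every step:
  q = 1: r = 25, s = 1 − 1·0 = 1, t = 0 − 1·1 = -1  (check: 365·1 + 340·(-1) = 25)
  q = 13: r = 15, s = 0 − 13·1 = -13, t = 1 − 13·(-1) = 14  (check: 365·(-13) + 340·14 = 15)
  q = 1: r = 10, s = 1 − 1·(-13) = 14, t = -1 − 1·14 = -15  (check: 365·14 + 340·(-15) = 10)
  q = 1: r = 5, s = -13 − 1·14 = -27, t = 14 − 1·(-15) = 29  (check: 365·(-27) + 340·29 = 5)
The row with r = 5 (the gcd) gives the Bezout coefficients s = -27, t = 29.
Result: 365 · (-27) + 340 · (29) = 5.

gcd(365, 340) = 5; s = -27, t = 29 (check: 365·(-27) + 340·29 = 5).


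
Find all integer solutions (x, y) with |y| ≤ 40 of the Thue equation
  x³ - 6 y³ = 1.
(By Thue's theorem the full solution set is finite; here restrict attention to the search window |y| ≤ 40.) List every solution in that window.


The equation is x³ - 6y³ = 1. For fixed y, x³ = 6·y³ + 1, so a solution requires the RHS to be a perfect cube.
Strategy: iterate y from -40 to 40, compute RHS = 6·y³ + 1, and check whether it is a (positive or negative) perfect cube.
Check small values of y:
  y = 0: RHS = 1 = (1)³ ⇒ x = 1 works.
  y = 1: RHS = 7 is not a perfect cube.
  y = -1: RHS = -5 is not a perfect cube.
  y = 2: RHS = 49 is not a perfect cube.
  y = -2: RHS = -47 is not a perfect cube.
  y = 3: RHS = 163 is not a perfect cube.
  y = -3: RHS = -161 is not a perfect cube.
Continuing the search up to |y| = 40 finds no further solutions beyond those listed.
Collected solutions: (1, 0).

Solutions (with |y| ≤ 40): (1, 0).


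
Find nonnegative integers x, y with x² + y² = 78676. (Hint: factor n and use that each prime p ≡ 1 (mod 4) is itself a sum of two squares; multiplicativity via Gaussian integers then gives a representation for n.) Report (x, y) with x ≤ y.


Step 1: Factor n = 78676 = 2^2 · 13 · 17 · 89.
Step 2: Check the mod-4 condition on each prime factor: 2 = 2 (special); 13 ≡ 1 (mod 4), exponent 1; 17 ≡ 1 (mod 4), exponent 1; 89 ≡ 1 (mod 4), exponent 1.
All primes ≡ 3 (mod 4) appear to even exponent (or don't appear), so by the two-squares theorem n IS expressible as a sum of two squares.
Step 3: Build a representation. Group n = k² · m with k = 2 and m = 13 · 17 · 89 = 19669 (a product of primes ≡ 1 (mod 4)); a representation of m scales to one of n via (k·x)² + (k·y)² = k²(x² + y²). Each prime p ≡ 1 (mod 4) is itself a sum of two squares; find a² by testing p − a² for a perfect square:
  13: 13 − 1² = 12, 13 − 2² = 9 = 3² ⇒ 13 = 2² + 3².
  17: 17 − 1² = 16 = 4² ⇒ 17 = 1² + 4².
  89: 89 − 1² = 88, 89 − 2² = 85, 89 − 3² = 80, 89 − 4² = 73, 89 − 5² = 64 = 8² ⇒ 89 = 5² + 8².
  Combine using the Brahmagupta–Fibonacci identity (a² + b²)(c² + d²) = (ac − bd)² + (ad + bc)² = (ac + bd)² + (ad − bc)²:
  13 · 17 = 221: from (2² + 3²)(1² + 4²), take (2·1 − 3·4, 2·4 + 3·1) = (2 − 12, 8 + 3) = (-10, 11); dropping signs (only squares matter) gives (10, 11); check 10² + 11² = 100 + 121 = 221 ✓.
  221 · 89 = 19669: from (10² + 11²)(5² + 8²), take (10·5 − 11·8, 10·8 + 11·5) = (50 − 88, 80 + 55) = (-38, 135); dropping signs (only squares matter) gives (38, 135); check 38² + 135² = 1444 + 18225 = 19669 ✓.
  Scale by k = 2: (2·38, 2·135) = (76, 270).
Step 4: Order so x ≤ y and verify: 76² + 270² = 5776 + 72900 = 78676 = n. ✓

n = 78676 = 76² + 270² (one valid representation with x ≤ y).


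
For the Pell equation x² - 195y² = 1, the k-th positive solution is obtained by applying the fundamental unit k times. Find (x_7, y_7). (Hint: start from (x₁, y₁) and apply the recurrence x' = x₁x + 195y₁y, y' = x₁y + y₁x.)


Step 1: Find the fundamental solution (x₁, y₁) of x² - 195y² = 1.
  Expand √195 as a continued fraction. a₀ = ⌊√195⌋ = 13; iterate m_{k+1} = d_k·a_k − m_k, d_{k+1} = (195 − m_{k+1}²)/d_k, a_{k+1} = ⌊(a₀ + m_{k+1})/d_{k+1}⌋ (starting m₀ = 0, d₀ = 1), with convergents p_k = a_k·p_{k-1} + p_{k-2}, q_k = a_k·q_{k-1} + q_{k-2} (p₋₁ = 1, q₋₁ = 0):
  k = 0: a₀ = 13; p₀/q₀ = 13/1; p₀² − 195·q₀² = 169 − 195 = -26.
  k = 1: m = 13, d = 26, a = ⌊(13 + 13)/26⌋ = 1; p/q = (1·13 + 1)/(1·1 + 0) = 14/1; p² − 195·q² = 196 − 195 = 1.
  The first convergent with p² − 195·q² = 1 gives the fundamental solution (x₁, y₁) = (14, 1).
Step 2: Apply the recurrence (x_{n+1}, y_{n+1}) = (x₁x_n + 195y₁y_n, x₁y_n + y₁x_n) repeatedly.
  From (x_1, y_1) = (14, 1): x_2 = 14·14 + 195·1·1 = 391; y_2 = 14·1 + 1·14 = 28.
  From (x_2, y_2) = (391, 28): x_3 = 14·391 + 195·1·28 = 10934; y_3 = 14·28 + 1·391 = 783.
  From (x_3, y_3) = (10934, 783): x_4 = 14·10934 + 195·1·783 = 305761; y_4 = 14·783 + 1·10934 = 21896.
  From (x_4, y_4) = (305761, 21896): x_5 = 14·305761 + 195·1·21896 = 8550374; y_5 = 14·21896 + 1·305761 = 612305.
  From (x_5, y_5) = (8550374, 612305): x_6 = 14·8550374 + 195·1·612305 = 239104711; y_6 = 14·612305 + 1·8550374 = 17122644.
  From (x_6, y_6) = (239104711, 17122644): x_7 = 14·239104711 + 195·1·17122644 = 6686381534; y_7 = 14·17122644 + 1·239104711 = 478821727.
Step 3: Verify x_7² - 195·y_7² = 44707698018216193156 - 44707698018216193155 = 1 (should be 1). ✓

(x_1, y_1) = (14, 1); (x_7, y_7) = (6686381534, 478821727).


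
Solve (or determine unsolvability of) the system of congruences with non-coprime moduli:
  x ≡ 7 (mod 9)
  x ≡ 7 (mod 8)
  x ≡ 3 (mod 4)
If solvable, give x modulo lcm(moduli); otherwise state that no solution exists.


Moduli 9, 8, 4 are not pairwise coprime, so CRT works modulo lcm(m_i) when all pairwise compatibility conditions hold.
Pairwise compatibility: gcd(m_i, m_j) must divide a_i - a_j for every pair.
Merge one congruence at a time:
  Start: x ≡ 7 (mod 9).
  Combine with x ≡ 7 (mod 8): gcd(9, 8) = 1; 7 - 7 = 0, which IS divisible by 1, so compatible.
    Write x = 7 + 9·t and substitute into x ≡ 7 (mod 8): 9·t ≡ 7 − 7 = 0 (mod 8).
    Reduce coefficients mod 8: 1·t ≡ 0 (mod 8).
    So t ≡ 0 (mod 8).
    Then x = 7 + 9·0 = 7, valid modulo lcm(9, 8) = 72: x ≡ 7 (mod 72).
  Combine with x ≡ 3 (mod 4): gcd(72, 4) = 4; 3 - 7 = -4, which IS divisible by 4, so compatible.
    Write x = 7 + 72·t and substitute into x ≡ 3 (mod 4): 72·t ≡ 3 − 7 = -4 (mod 4).
    Divide the congruence (and modulus) by g = 4: 18·t ≡ -1 (mod 1).
    Modulo 1 every t works; take t = 0.
    Then x = 7 + 72·0 = 7, valid modulo lcm(72, 4) = 72: x ≡ 7 (mod 72).
Verify: 7 mod 9 = 7, 7 mod 8 = 7, 7 mod 4 = 3.

x ≡ 7 (mod 72).


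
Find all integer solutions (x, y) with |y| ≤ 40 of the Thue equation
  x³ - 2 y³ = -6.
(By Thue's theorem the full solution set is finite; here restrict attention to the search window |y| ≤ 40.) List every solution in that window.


The equation is x³ - 2y³ = -6. For fixed y, x³ = 2·y³ − 6, so a solution requires the RHS to be a perfect cube.
Strategy: iterate y from -40 to 40, compute RHS = 2·y³ − 6, and check whether it is a (positive or negative) perfect cube.
Check small values of y:
  y = 0: RHS = -6 is not a perfect cube.
  y = 1: RHS = -4 is not a perfect cube.
  y = -1: RHS = -8 = (-2)³ ⇒ x = -2 works.
  y = 2: RHS = 10 is not a perfect cube.
  y = -2: RHS = -22 is not a perfect cube.
  y = 3: RHS = 48 is not a perfect cube.
  y = -3: RHS = -60 is not a perfect cube.
Continuing the search up to |y| = 40 finds no further solutions beyond those listed.
Collected solutions: (-2, -1).

Solutions (with |y| ≤ 40): (-2, -1).


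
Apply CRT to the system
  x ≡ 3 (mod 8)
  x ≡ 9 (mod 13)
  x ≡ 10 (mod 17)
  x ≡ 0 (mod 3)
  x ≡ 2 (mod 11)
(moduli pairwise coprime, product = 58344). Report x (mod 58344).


Product of moduli M = 8 · 13 · 17 · 3 · 11 = 58344.
Merge one congruence at a time:
  Start: x ≡ 3 (mod 8).
  Combine with x ≡ 9 (mod 13); new modulus lcm = 104.
    Write x = 3 + 8·t and substitute into x ≡ 9 (mod 13): 8·t ≡ 9 − 3 = 6 (mod 13).
    The inverse of 8 mod 13 is 5 (since 8·5 = 40 = 3·13 + 1), so t ≡ 5·6 = 30 ≡ 4 (mod 13).
    Then x = 3 + 8·4 = 35, valid modulo lcm(8, 13) = 104: x ≡ 35 (mod 104).
  Combine with x ≡ 10 (mod 17); new modulus lcm = 1768.
    Write x = 35 + 104·t and substitute into x ≡ 10 (mod 17): 104·t ≡ 10 − 35 = -25 (mod 17).
    Reduce coefficients mod 17: 2·t ≡ 9 (mod 17).
    The inverse of 2 mod 17 is 9 (since 2·9 = 18 = 1·17 + 1), so t ≡ 9·9 = 81 ≡ 13 (mod 17).
    Then x = 35 + 104·13 = 1387, valid modulo lcm(104, 17) = 1768: x ≡ 1387 (mod 1768).
  Combine with x ≡ 0 (mod 3); new modulus lcm = 5304.
    Write x = 1387 + 1768·t and substitute into x ≡ 0 (mod 3): 1768·t ≡ 0 − 1387 = -1387 (mod 3).
    Reduce coefficients mod 3: 1·t ≡ 2 (mod 3).
    So t ≡ 2 (mod 3).
    Then x = 1387 + 1768·2 = 4923, valid modulo lcm(1768, 3) = 5304: x ≡ 4923 (mod 5304).
  Combine with x ≡ 2 (mod 11); new modulus lcm = 58344.
    Write x = 4923 + 5304·t and substitute into x ≡ 2 (mod 11): 5304·t ≡ 2 − 4923 = -4921 (mod 11).
    Reduce coefficients mod 11: 2·t ≡ 7 (mod 11).
    The inverse of 2 mod 11 is 6 (since 2·6 = 12 = 1·11 + 1), so t ≡ 6·7 = 42 ≡ 9 (mod 11).
    Then x = 4923 + 5304·9 = 52659, valid modulo lcm(5304, 11) = 58344: x ≡ 52659 (mod 58344).
Verify against each original: 52659 mod 8 = 3, 52659 mod 13 = 9, 52659 mod 17 = 10, 52659 mod 3 = 0, 52659 mod 11 = 2.

x ≡ 52659 (mod 58344).


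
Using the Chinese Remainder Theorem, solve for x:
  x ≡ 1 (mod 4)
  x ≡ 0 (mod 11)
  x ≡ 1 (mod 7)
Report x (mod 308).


Moduli 4, 11, 7 are pairwise coprime; by CRT there is a unique solution modulo M = 4 · 11 · 7 = 308.
Solve pairwise, accumulating the modulus:
  Start with x ≡ 1 (mod 4).
  Combine with x ≡ 0 (mod 11): since gcd(4, 11) = 1, we get a unique residue mod 44.
    Write x = 1 + 4·t and substitute into x ≡ 0 (mod 11): 4·t ≡ 0 − 1 = -1 (mod 11).
    Reduce coefficients mod 11: 4·t ≡ 10 (mod 11).
    The inverse of 4 mod 11 is 3 (since 4·3 = 12 = 1·11 + 1), so t ≡ 3·10 = 30 ≡ 8 (mod 11).
    Then x = 1 + 4·8 = 33, valid modulo lcm(4, 11) = 44: x ≡ 33 (mod 44).
  Combine with x ≡ 1 (mod 7): since gcd(44, 7) = 1, we get a unique residue mod 308.
    Write x = 33 + 44·t and substitute into x ≡ 1 (mod 7): 44·t ≡ 1 − 33 = -32 (mod 7).
    Reduce coefficients mod 7: 2·t ≡ 3 (mod 7).
    The inverse of 2 mod 7 is 4 (since 2·4 = 8 = 1·7 + 1), so t ≡ 4·3 = 12 ≡ 5 (mod 7).
    Then x = 33 + 44·5 = 253, valid modulo lcm(44, 7) = 308: x ≡ 253 (mod 308).
Verify: 253 mod 4 = 1 ✓, 253 mod 11 = 0 ✓, 253 mod 7 = 1 ✓.

x ≡ 253 (mod 308).


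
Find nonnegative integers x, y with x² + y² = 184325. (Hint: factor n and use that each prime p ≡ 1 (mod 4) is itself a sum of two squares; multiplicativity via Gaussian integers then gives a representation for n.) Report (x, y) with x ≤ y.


Step 1: Factor n = 184325 = 5^2 · 73 · 101.
Step 2: Check the mod-4 condition on each prime factor: 5 ≡ 1 (mod 4), exponent 2; 73 ≡ 1 (mod 4), exponent 1; 101 ≡ 1 (mod 4), exponent 1.
All primes ≡ 3 (mod 4) appear to even exponent (or don't appear), so by the two-squares theorem n IS expressible as a sum of two squares.
Step 3: Build a representation. Group n = k² · m with k = 5 and m = 73 · 101 = 7373 (a product of primes ≡ 1 (mod 4)); a representation of m scales to one of n via (k·x)² + (k·y)² = k²(x² + y²). Each prime p ≡ 1 (mod 4) is itself a sum of two squares; find a² by testing p − a² for a perfect square:
  73: 73 − 1² = 72, 73 − 2² = 69, 73 − 3² = 64 = 8² ⇒ 73 = 3² + 8².
  101: 101 − 1² = 100 = 10² ⇒ 101 = 1² + 10².
  Combine using the Brahmagupta–Fibonacci identity (a² + b²)(c² + d²) = (ac − bd)² + (ad + bc)² = (ac + bd)² + (ad − bc)²:
  73 · 101 = 7373: from (3² + 8²)(1² + 10²), take (3·1 − 8·10, 3·10 + 8·1) = (3 − 80, 30 + 8) = (-77, 38); dropping signs (only squares matter) gives (77, 38); check 77² + 38² = 5929 + 1444 = 7373 ✓.
  Scale by k = 5: (5·77, 5·38) = (385, 190).
Step 4: Order so x ≤ y and verify: 190² + 385² = 36100 + 148225 = 184325 = n. ✓

n = 184325 = 190² + 385² (one valid representation with x ≤ y).


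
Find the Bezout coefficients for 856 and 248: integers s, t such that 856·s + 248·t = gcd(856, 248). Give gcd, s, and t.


Euclidean algorithm on (856, 248) — divide until remainder is 0:
  856 = 3 · 248 + 112
  248 = 2 · 112 + 24
  112 = 4 · 24 + 16
  24 = 1 · 16 + 8
  16 = 2 · 8 + 0
gcd(856, 248) = 8.
Track Bezout coefficients alongside the remainders: start with r₀ = 856 = a·1 + b·0 (s = 1, t = 0) and r₁ = 248 = a·0 + b·1 (s = 0, t = 1); each new remainder r_{k+1} = r_{k-1} − q_k·r_k inherits s_{k+1} = s_{k-1} − q_k·s_k, t_{k+1} = t_{k-1} − q_k·t_k, so r_k = a·s_k + b·t_k at every step:
  q = 3: r = 112, s = 1 − 3·0 = 1, t = 0 − 3·1 = -3  (check: 856·1 + 248·(-3) = 112)
  q = 2: r = 24, s = 0 − 2·1 = -2, t = 1 − 2·(-3) = 7  (check: 856·(-2) + 248·7 = 24)
  q = 4: r = 16, s = 1 − 4·(-2) = 9, t = -3 − 4·7 = -31  (check: 856·9 + 248·(-31) = 16)
  q = 1: r = 8, s = -2 − 1·9 = -11, t = 7 − 1·(-31) = 38  (check: 856·(-11) + 248·38 = 8)
The row with r = 8 (the gcd) gives the Bezout coefficients s = -11, t = 38.
Result: 856 · (-11) + 248 · (38) = 8.

gcd(856, 248) = 8; s = -11, t = 38 (check: 856·(-11) + 248·38 = 8).


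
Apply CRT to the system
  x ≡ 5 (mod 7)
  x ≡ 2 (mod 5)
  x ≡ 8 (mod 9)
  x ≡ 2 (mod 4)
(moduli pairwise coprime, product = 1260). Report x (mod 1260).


Product of moduli M = 7 · 5 · 9 · 4 = 1260.
Merge one congruence at a time:
  Start: x ≡ 5 (mod 7).
  Combine with x ≡ 2 (mod 5); new modulus lcm = 35.
    Write x = 5 + 7·t and substitute into x ≡ 2 (mod 5): 7·t ≡ 2 − 5 = -3 (mod 5).
    Reduce coefficients mod 5: 2·t ≡ 2 (mod 5).
    The inverse of 2 mod 5 is 3 (since 2·3 = 6 = 1·5 + 1), so t ≡ 3·2 = 6 ≡ 1 (mod 5).
    Then x = 5 + 7·1 = 12, valid modulo lcm(7, 5) = 35: x ≡ 12 (mod 35).
  Combine with x ≡ 8 (mod 9); new modulus lcm = 315.
    Write x = 12 + 35·t and substitute into x ≡ 8 (mod 9): 35·t ≡ 8 − 12 = -4 (mod 9).
    Reduce coefficients mod 9: 8·t ≡ 5 (mod 9).
    The inverse of 8 mod 9 is 8 (since 8·8 = 64 = 7·9 + 1), so t ≡ 8·5 = 40 ≡ 4 (mod 9).
    Then x = 12 + 35·4 = 152, valid modulo lcm(35, 9) = 315: x ≡ 152 (mod 315).
  Combine with x ≡ 2 (mod 4); new modulus lcm = 1260.
    Write x = 152 + 315·t and substitute into x ≡ 2 (mod 4): 315·t ≡ 2 − 152 = -150 (mod 4).
    Reduce coefficients mod 4: 3·t ≡ 2 (mod 4).
    The inverse of 3 mod 4 is 3 (since 3·3 = 9 = 2·4 + 1), so t ≡ 3·2 = 6 ≡ 2 (mod 4).
    Then x = 152 + 315·2 = 782, valid modulo lcm(315, 4) = 1260: x ≡ 782 (mod 1260).
Verify against each original: 782 mod 7 = 5, 782 mod 5 = 2, 782 mod 9 = 8, 782 mod 4 = 2.

x ≡ 782 (mod 1260).


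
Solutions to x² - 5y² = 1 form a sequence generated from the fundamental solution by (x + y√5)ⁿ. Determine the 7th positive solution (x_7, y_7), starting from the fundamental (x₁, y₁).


Step 1: Find the fundamental solution (x₁, y₁) of x² - 5y² = 1.
  Expand √5 as a continued fraction. a₀ = ⌊√5⌋ = 2; iterate m_{k+1} = d_k·a_k − m_k, d_{k+1} = (5 − m_{k+1}²)/d_k, a_{k+1} = ⌊(a₀ + m_{k+1})/d_{k+1}⌋ (starting m₀ = 0, d₀ = 1), with convergents p_k = a_k·p_{k-1} + p_{k-2}, q_k = a_k·q_{k-1} + q_{k-2} (p₋₁ = 1, q₋₁ = 0):
  k = 0: a₀ = 2; p₀/q₀ = 2/1; p₀² − 5·q₀² = 4 − 5 = -1.
  k = 1: m = 2, d = 1, a = ⌊(2 + 2)/1⌋ = 4; p/q = (4·2 + 1)/(4·1 + 0) = 9/4; p² − 5·q² = 81 − 80 = 1.
  The first convergent with p² − 5·q² = 1 gives the fundamental solution (x₁, y₁) = (9, 4).
Step 2: Apply the recurrence (x_{n+1}, y_{n+1}) = (x₁x_n + 5y₁y_n, x₁y_n + y₁x_n) repeatedly.
  From (x_1, y_1) = (9, 4): x_2 = 9·9 + 5·4·4 = 161; y_2 = 9·4 + 4·9 = 72.
  From (x_2, y_2) = (161, 72): x_3 = 9·161 + 5·4·72 = 2889; y_3 = 9·72 + 4·161 = 1292.
  From (x_3, y_3) = (2889, 1292): x_4 = 9·2889 + 5·4·1292 = 51841; y_4 = 9·1292 + 4·2889 = 23184.
  From (x_4, y_4) = (51841, 23184): x_5 = 9·51841 + 5·4·23184 = 930249; y_5 = 9·23184 + 4·51841 = 416020.
  From (x_5, y_5) = (930249, 416020): x_6 = 9·930249 + 5·4·416020 = 16692641; y_6 = 9·416020 + 4·930249 = 7465176.
  From (x_6, y_6) = (16692641, 7465176): x_7 = 9·16692641 + 5·4·7465176 = 299537289; y_7 = 9·7465176 + 4·16692641 = 133957148.
Step 3: Verify x_7² - 5·y_7² = 89722587501469521 - 89722587501469520 = 1 (should be 1). ✓

(x_1, y_1) = (9, 4); (x_7, y_7) = (299537289, 133957148).


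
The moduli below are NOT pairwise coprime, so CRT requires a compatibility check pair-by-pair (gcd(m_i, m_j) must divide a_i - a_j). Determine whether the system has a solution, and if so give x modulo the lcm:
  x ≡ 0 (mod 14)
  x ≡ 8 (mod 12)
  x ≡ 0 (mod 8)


Moduli 14, 12, 8 are not pairwise coprime, so CRT works modulo lcm(m_i) when all pairwise compatibility conditions hold.
Pairwise compatibility: gcd(m_i, m_j) must divide a_i - a_j for every pair.
Merge one congruence at a time:
  Start: x ≡ 0 (mod 14).
  Combine with x ≡ 8 (mod 12): gcd(14, 12) = 2; 8 - 0 = 8, which IS divisible by 2, so compatible.
    Write x = 0 + 14·t and substitute into x ≡ 8 (mod 12): 14·t ≡ 8 − 0 = 8 (mod 12).
    Divide the congruence (and modulus) by g = 2: 7·t ≡ 4 (mod 6).
    Reduce coefficients mod 6: 1·t ≡ 4 (mod 6).
    So t ≡ 4 (mod 6).
    Then x = 0 + 14·4 = 56, valid modulo lcm(14, 12) = 84: x ≡ 56 (mod 84).
  Combine with x ≡ 0 (mod 8): gcd(84, 8) = 4; 0 - 56 = -56, which IS divisible by 4, so compatible.
    Write x = 56 + 84·t and substitute into x ≡ 0 (mod 8): 84·t ≡ 0 − 56 = -56 (mod 8).
    Divide the congruence (and modulus) by g = 4: 21·t ≡ -14 (mod 2).
    Reduce coefficients mod 2: 1·t ≡ 0 (mod 2).
    So t ≡ 0 (mod 2).
    Then x = 56 + 84·0 = 56, valid modulo lcm(84, 8) = 168: x ≡ 56 (mod 168).
Verify: 56 mod 14 = 0, 56 mod 12 = 8, 56 mod 8 = 0.

x ≡ 56 (mod 168).


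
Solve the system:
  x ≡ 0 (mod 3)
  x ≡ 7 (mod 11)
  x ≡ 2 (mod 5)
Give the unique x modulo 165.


Moduli 3, 11, 5 are pairwise coprime; by CRT there is a unique solution modulo M = 3 · 11 · 5 = 165.
Solve pairwise, accumulating the modulus:
  Start with x ≡ 0 (mod 3).
  Combine with x ≡ 7 (mod 11): since gcd(3, 11) = 1, we get a unique residue mod 33.
    Write x = 0 + 3·t and substitute into x ≡ 7 (mod 11): 3·t ≡ 7 − 0 = 7 (mod 11).
    The inverse of 3 mod 11 is 4 (since 3·4 = 12 = 1·11 + 1), so t ≡ 4·7 = 28 ≡ 6 (mod 11).
    Then x = 0 + 3·6 = 18, valid modulo lcm(3, 11) = 33: x ≡ 18 (mod 33).
  Combine with x ≡ 2 (mod 5): since gcd(33, 5) = 1, we get a unique residue mod 165.
    Write x = 18 + 33·t and substitute into x ≡ 2 (mod 5): 33·t ≡ 2 − 18 = -16 (mod 5).
    Reduce coefficients mod 5: 3·t ≡ 4 (mod 5).
    The inverse of 3 mod 5 is 2 (since 3·2 = 6 = 1·5 + 1), so t ≡ 2·4 = 8 ≡ 3 (mod 5).
    Then x = 18 + 33·3 = 117, valid modulo lcm(33, 5) = 165: x ≡ 117 (mod 165).
Verify: 117 mod 3 = 0 ✓, 117 mod 11 = 7 ✓, 117 mod 5 = 2 ✓.

x ≡ 117 (mod 165).


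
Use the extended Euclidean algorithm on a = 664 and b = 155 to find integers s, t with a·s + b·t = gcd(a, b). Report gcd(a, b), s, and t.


Euclidean algorithm on (664, 155) — divide until remainder is 0:
  664 = 4 · 155 + 44
  155 = 3 · 44 + 23
  44 = 1 · 23 + 21
  23 = 1 · 21 + 2
  21 = 10 · 2 + 1
  2 = 2 · 1 + 0
gcd(664, 155) = 1.
Track Bezout coefficients alongside the remainders: start with r₀ = 664 = a·1 + b·0 (s = 1, t = 0) and r₁ = 155 = a·0 + b·1 (s = 0, t = 1); each new remainder r_{k+1} = r_{k-1} − q_k·r_k inherits s_{k+1} = s_{k-1} − q_k·s_k, t_{k+1} = t_{k-1} − q_k·t_k, so r_k = a·s_k + b·t_k at every step:
  q = 4: r = 44, s = 1 − 4·0 = 1, t = 0 − 4·1 = -4  (check: 664·1 + 155·(-4) = 44)
  q = 3: r = 23, s = 0 − 3·1 = -3, t = 1 − 3·(-4) = 13  (check: 664·(-3) + 155·13 = 23)
  q = 1: r = 21, s = 1 − 1·(-3) = 4, t = -4 − 1·13 = -17  (check: 664·4 + 155·(-17) = 21)
  q = 1: r = 2, s = -3 − 1·4 = -7, t = 13 − 1·(-17) = 30  (check: 664·(-7) + 155·30 = 2)
  q = 10: r = 1, s = 4 − 10·(-7) = 74, t = -17 − 10·30 = -317  (check: 664·74 + 155·(-317) = 1)
The row with r = 1 (the gcd) gives the Bezout coefficients s = 74, t = -317.
Result: 664 · (74) + 155 · (-317) = 1.

gcd(664, 155) = 1; s = 74, t = -317 (check: 664·74 + 155·(-317) = 1).


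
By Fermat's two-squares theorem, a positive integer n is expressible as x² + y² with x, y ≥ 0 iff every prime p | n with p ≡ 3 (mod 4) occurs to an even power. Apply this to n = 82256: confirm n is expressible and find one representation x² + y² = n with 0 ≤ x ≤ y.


Step 1: Factor n = 82256 = 2^4 · 53 · 97.
Step 2: Check the mod-4 condition on each prime factor: 2 = 2 (special); 53 ≡ 1 (mod 4), exponent 1; 97 ≡ 1 (mod 4), exponent 1.
All primes ≡ 3 (mod 4) appear to even exponent (or don't appear), so by the two-squares theorem n IS expressible as a sum of two squares.
Step 3: Build a representation. Group n = k² · m with k = 4 and m = 53 · 97 = 5141 (a product of primes ≡ 1 (mod 4)); a representation of m scales to one of n via (k·x)² + (k·y)² = k²(x² + y²). Each prime p ≡ 1 (mod 4) is itself a sum of two squares; find a² by testing p − a² for a perfect square:
  53: 53 − 1² = 52, 53 − 2² = 49 = 7² ⇒ 53 = 2² + 7².
  97: 97 − 1² = 96, 97 − 2² = 93, 97 − 3² = 88, 97 − 4² = 81 = 9² ⇒ 97 = 4² + 9².
  Combine using the Brahmagupta–Fibonacci identity (a² + b²)(c² + d²) = (ac − bd)² + (ad + bc)² = (ac + bd)² + (ad − bc)²:
  53 · 97 = 5141: from (2² + 7²)(4² + 9²), take (2·4 − 7·9, 2·9 + 7·4) = (8 − 63, 18 + 28) = (-55, 46); dropping signs (only squares matter) gives (55, 46); check 55² + 46² = 3025 + 2116 = 5141 ✓.
  Scale by k = 4: (4·55, 4·46) = (220, 184).
Step 4: Order so x ≤ y and verify: 184² + 220² = 33856 + 48400 = 82256 = n. ✓

n = 82256 = 184² + 220² (one valid representation with x ≤ y).


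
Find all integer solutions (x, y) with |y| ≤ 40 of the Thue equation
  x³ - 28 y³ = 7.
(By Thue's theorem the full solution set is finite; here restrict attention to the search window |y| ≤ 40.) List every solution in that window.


The equation is x³ - 28y³ = 7. For fixed y, x³ = 28·y³ + 7, so a solution requires the RHS to be a perfect cube.
Strategy: iterate y from -40 to 40, compute RHS = 28·y³ + 7, and check whether it is a (positive or negative) perfect cube.
Check small values of y:
  y = 0: RHS = 7 is not a perfect cube.
  y = 1: RHS = 35 is not a perfect cube.
  y = -1: RHS = -21 is not a perfect cube.
  y = 2: RHS = 231 is not a perfect cube.
  y = -2: RHS = -217 is not a perfect cube.
  y = 3: RHS = 763 is not a perfect cube.
  y = -3: RHS = -749 is not a perfect cube.
Continuing the search up to |y| = 40 finds no solutions either.
No (x, y) in the scanned range satisfies the equation.

No integer solutions with |y| ≤ 40.


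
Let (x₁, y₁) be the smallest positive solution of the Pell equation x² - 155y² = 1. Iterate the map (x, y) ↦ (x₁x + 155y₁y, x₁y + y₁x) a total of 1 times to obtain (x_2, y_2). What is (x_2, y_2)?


Step 1: Find the fundamental solution (x₁, y₁) of x² - 155y² = 1.
  Expand √155 as a continued fraction. a₀ = ⌊√155⌋ = 12; iterate m_{k+1} = d_k·a_k − m_k, d_{k+1} = (155 − m_{k+1}²)/d_k, a_{k+1} = ⌊(a₀ + m_{k+1})/d_{k+1}⌋ (starting m₀ = 0, d₀ = 1), with convergents p_k = a_k·p_{k-1} + p_{k-2}, q_k = a_k·q_{k-1} + q_{k-2} (p₋₁ = 1, q₋₁ = 0):
  k = 0: a₀ = 12; p₀/q₀ = 12/1; p₀² − 155·q₀² = 144 − 155 = -11.
  k = 1: m = 12, d = 11, a = ⌊(12 + 12)/11⌋ = 2; p/q = (2·12 + 1)/(2·1 + 0) = 25/2; p² − 155·q² = 625 − 620 = 5.
  k = 2: m = 10, d = 5, a = ⌊(12 + 10)/5⌋ = 4; p/q = (4·25 + 12)/(4·2 + 1) = 112/9; p² − 155·q² = 12544 − 12555 = -11.
  k = 3: m = 10, d = 11, a = ⌊(12 + 10)/11⌋ = 2; p/q = (2·112 + 25)/(2·9 + 2) = 249/20; p² − 155·q² = 62001 − 62000 = 1.
  The first convergent with p² − 155·q² = 1 gives the fundamental solution (x₁, y₁) = (249, 20).
Step 2: Apply the recurrence (x_{n+1}, y_{n+1}) = (x₁x_n + 155y₁y_n, x₁y_n + y₁x_n) repeatedly.
  From (x_1, y_1) = (249, 20): x_2 = 249·249 + 155·20·20 = 124001; y_2 = 249·20 + 20·249 = 9960.
Step 3: Verify x_2² - 155·y_2² = 15376248001 - 15376248000 = 1 (should be 1). ✓

(x_1, y_1) = (249, 20); (x_2, y_2) = (124001, 9960).


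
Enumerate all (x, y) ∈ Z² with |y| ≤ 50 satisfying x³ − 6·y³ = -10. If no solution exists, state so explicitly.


The equation is x³ - 6y³ = -10. For fixed y, x³ = 6·y³ − 10, so a solution requires the RHS to be a perfect cube.
Strategy: iterate y from -50 to 50, compute RHS = 6·y³ − 10, and check whether it is a (positive or negative) perfect cube.
Check small values of y:
  y = 0: RHS = -10 is not a perfect cube.
  y = 1: RHS = -4 is not a perfect cube.
  y = -1: RHS = -16 is not a perfect cube.
  y = 2: RHS = 38 is not a perfect cube.
  y = -2: RHS = -58 is not a perfect cube.
  y = 3: RHS = 152 is not a perfect cube.
  y = -3: RHS = -172 is not a perfect cube.
Continuing the search up to |y| = 50 finds no solutions either.
No (x, y) in the scanned range satisfies the equation.

No integer solutions with |y| ≤ 50.


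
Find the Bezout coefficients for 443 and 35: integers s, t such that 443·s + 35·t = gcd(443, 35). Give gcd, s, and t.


Euclidean algorithm on (443, 35) — divide until remainder is 0:
  443 = 12 · 35 + 23
  35 = 1 · 23 + 12
  23 = 1 · 12 + 11
  12 = 1 · 11 + 1
  11 = 11 · 1 + 0
gcd(443, 35) = 1.
Track Bezout coefficients alongside the remainders: start with r₀ = 443 = a·1 + b·0 (s = 1, t = 0) and r₁ = 35 = a·0 + b·1 (s = 0, t = 1); each new remainder r_{k+1} = r_{k-1} − q_k·r_k inherits s_{k+1} = s_{k-1} − q_k·s_k, t_{k+1} = t_{k-1} − q_k·t_k, so r_k = a·s_k + b·t_k at every step:
  q = 12: r = 23, s = 1 − 12·0 = 1, t = 0 − 12·1 = -12  (check: 443·1 + 35·(-12) = 23)
  q = 1: r = 12, s = 0 − 1·1 = -1, t = 1 − 1·(-12) = 13  (check: 443·(-1) + 35·13 = 12)
  q = 1: r = 11, s = 1 − 1·(-1) = 2, t = -12 − 1·13 = -25  (check: 443·2 + 35·(-25) = 11)
  q = 1: r = 1, s = -1 − 1·2 = -3, t = 13 − 1·(-25) = 38  (check: 443·(-3) + 35·38 = 1)
The row with r = 1 (the gcd) gives the Bezout coefficients s = -3, t = 38.
Result: 443 · (-3) + 35 · (38) = 1.

gcd(443, 35) = 1; s = -3, t = 38 (check: 443·(-3) + 35·38 = 1).


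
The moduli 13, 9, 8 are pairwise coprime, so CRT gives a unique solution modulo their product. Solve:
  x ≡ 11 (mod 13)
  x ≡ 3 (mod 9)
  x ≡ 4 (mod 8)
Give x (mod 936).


Moduli 13, 9, 8 are pairwise coprime; by CRT there is a unique solution modulo M = 13 · 9 · 8 = 936.
Solve pairwise, accumulating the modulus:
  Start with x ≡ 11 (mod 13).
  Combine with x ≡ 3 (mod 9): since gcd(13, 9) = 1, we get a unique residue mod 117.
    Write x = 11 + 13·t and substitute into x ≡ 3 (mod 9): 13·t ≡ 3 − 11 = -8 (mod 9).
    Reduce coefficients mod 9: 4·t ≡ 1 (mod 9).
    The inverse of 4 mod 9 is 7 (since 4·7 = 28 = 3·9 + 1), so t ≡ 7·1 = 7 ≡ 7 (mod 9).
    Then x = 11 + 13·7 = 102, valid modulo lcm(13, 9) = 117: x ≡ 102 (mod 117).
  Combine with x ≡ 4 (mod 8): since gcd(117, 8) = 1, we get a unique residue mod 936.
    Write x = 102 + 117·t and substitute into x ≡ 4 (mod 8): 117·t ≡ 4 − 102 = -98 (mod 8).
    Reduce coefficients mod 8: 5·t ≡ 6 (mod 8).
    The inverse of 5 mod 8 is 5 (since 5·5 = 25 = 3·8 + 1), so t ≡ 5·6 = 30 ≡ 6 (mod 8).
    Then x = 102 + 117·6 = 804, valid modulo lcm(117, 8) = 936: x ≡ 804 (mod 936).
Verify: 804 mod 13 = 11 ✓, 804 mod 9 = 3 ✓, 804 mod 8 = 4 ✓.

x ≡ 804 (mod 936).


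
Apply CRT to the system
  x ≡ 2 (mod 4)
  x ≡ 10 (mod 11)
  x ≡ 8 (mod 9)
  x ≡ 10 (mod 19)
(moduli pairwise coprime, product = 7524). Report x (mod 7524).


Product of moduli M = 4 · 11 · 9 · 19 = 7524.
Merge one congruence at a time:
  Start: x ≡ 2 (mod 4).
  Combine with x ≡ 10 (mod 11); new modulus lcm = 44.
    Write x = 2 + 4·t and substitute into x ≡ 10 (mod 11): 4·t ≡ 10 − 2 = 8 (mod 11).
    The inverse of 4 mod 11 is 3 (since 4·3 = 12 = 1·11 + 1), so t ≡ 3·8 = 24 ≡ 2 (mod 11).
    Then x = 2 + 4·2 = 10, valid modulo lcm(4, 11) = 44: x ≡ 10 (mod 44).
  Combine with x ≡ 8 (mod 9); new modulus lcm = 396.
    Write x = 10 + 44·t and substitute into x ≡ 8 (mod 9): 44·t ≡ 8 − 10 = -2 (mod 9).
    Reduce coefficients mod 9: 8·t ≡ 7 (mod 9).
    The inverse of 8 mod 9 is 8 (since 8·8 = 64 = 7·9 + 1), so t ≡ 8·7 = 56 ≡ 2 (mod 9).
    Then x = 10 + 44·2 = 98, valid modulo lcm(44, 9) = 396: x ≡ 98 (mod 396).
  Combine with x ≡ 10 (mod 19); new modulus lcm = 7524.
    Write x = 98 + 396·t and substitute into x ≡ 10 (mod 19): 396·t ≡ 10 − 98 = -88 (mod 19).
    Reduce coefficients mod 19: 16·t ≡ 7 (mod 19).
    The inverse of 16 mod 19 is 6 (since 16·6 = 96 = 5·19 + 1), so t ≡ 6·7 = 42 ≡ 4 (mod 19).
    Then x = 98 + 396·4 = 1682, valid modulo lcm(396, 19) = 7524: x ≡ 1682 (mod 7524).
Verify against each original: 1682 mod 4 = 2, 1682 mod 11 = 10, 1682 mod 9 = 8, 1682 mod 19 = 10.

x ≡ 1682 (mod 7524).


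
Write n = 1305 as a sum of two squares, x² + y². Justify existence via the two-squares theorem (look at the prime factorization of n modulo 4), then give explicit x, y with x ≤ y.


Step 1: Factor n = 1305 = 3^2 · 5 · 29.
Step 2: Check the mod-4 condition on each prime factor: 3 ≡ 3 (mod 4), exponent 2 (must be even); 5 ≡ 1 (mod 4), exponent 1; 29 ≡ 1 (mod 4), exponent 1.
All primes ≡ 3 (mod 4) appear to even exponent (or don't appear), so by the two-squares theorem n IS expressible as a sum of two squares.
Step 3: Build a representation. Group n = k² · m with k = 3 and m = 5 · 29 = 145 (a product of primes ≡ 1 (mod 4)); a representation of m scales to one of n via (k·x)² + (k·y)² = k²(x² + y²). Each prime p ≡ 1 (mod 4) is itself a sum of two squares; find a² by testing p − a² for a perfect square:
  5: 5 − 1² = 4 = 2² ⇒ 5 = 1² + 2².
  29: 29 − 1² = 28, 29 − 2² = 25 = 5² ⇒ 29 = 2² + 5².
  Combine using the Brahmagupta–Fibonacci identity (a² + b²)(c² + d²) = (ac − bd)² + (ad + bc)² = (ac + bd)² + (ad − bc)²:
  5 · 29 = 145: from (1² + 2²)(2² + 5²), take (1·2 − 2·5, 1·5 + 2·2) = (2 − 10, 5 + 4) = (-8, 9); dropping signs (only squares matter) gives (8, 9); check 8² + 9² = 64 + 81 = 145 ✓.
  Scale by k = 3: (3·8, 3·9) = (24, 27).
Step 4: Order so x ≤ y and verify: 24² + 27² = 576 + 729 = 1305 = n. ✓

n = 1305 = 24² + 27² (one valid representation with x ≤ y).


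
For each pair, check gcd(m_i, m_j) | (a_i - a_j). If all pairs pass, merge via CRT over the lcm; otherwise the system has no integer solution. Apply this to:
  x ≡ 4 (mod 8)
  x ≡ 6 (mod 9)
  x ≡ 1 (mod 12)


Moduli 8, 9, 12 are not pairwise coprime, so CRT works modulo lcm(m_i) when all pairwise compatibility conditions hold.
Pairwise compatibility: gcd(m_i, m_j) must divide a_i - a_j for every pair.
Merge one congruence at a time:
  Start: x ≡ 4 (mod 8).
  Combine with x ≡ 6 (mod 9): gcd(8, 9) = 1; 6 - 4 = 2, which IS divisible by 1, so compatible.
    Write x = 4 + 8·t and substitute into x ≡ 6 (mod 9): 8·t ≡ 6 − 4 = 2 (mod 9).
    The inverse of 8 mod 9 is 8 (since 8·8 = 64 = 7·9 + 1), so t ≡ 8·2 = 16 ≡ 7 (mod 9).
    Then x = 4 + 8·7 = 60, valid modulo lcm(8, 9) = 72: x ≡ 60 (mod 72).
  Combine with x ≡ 1 (mod 12): gcd(72, 12) = 12, and 1 - 60 = -59 is NOT divisible by 12.
    ⇒ system is inconsistent (no integer solution).

No solution (the system is inconsistent).


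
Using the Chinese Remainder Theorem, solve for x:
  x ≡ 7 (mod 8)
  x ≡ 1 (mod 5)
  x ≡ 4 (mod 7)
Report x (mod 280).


Moduli 8, 5, 7 are pairwise coprime; by CRT there is a unique solution modulo M = 8 · 5 · 7 = 280.
Solve pairwise, accumulating the modulus:
  Start with x ≡ 7 (mod 8).
  Combine with x ≡ 1 (mod 5): since gcd(8, 5) = 1, we get a unique residue mod 40.
    Write x = 7 + 8·t and substitute into x ≡ 1 (mod 5): 8·t ≡ 1 − 7 = -6 (mod 5).
    Reduce coefficients mod 5: 3·t ≡ 4 (mod 5).
    The inverse of 3 mod 5 is 2 (since 3·2 = 6 = 1·5 + 1), so t ≡ 2·4 = 8 ≡ 3 (mod 5).
    Then x = 7 + 8·3 = 31, valid modulo lcm(8, 5) = 40: x ≡ 31 (mod 40).
  Combine with x ≡ 4 (mod 7): since gcd(40, 7) = 1, we get a unique residue mod 280.
    Write x = 31 + 40·t and substitute into x ≡ 4 (mod 7): 40·t ≡ 4 − 31 = -27 (mod 7).
    Reduce coefficients mod 7: 5·t ≡ 1 (mod 7).
    The inverse of 5 mod 7 is 3 (since 5·3 = 15 = 2·7 + 1), so t ≡ 3·1 = 3 ≡ 3 (mod 7).
    Then x = 31 + 40·3 = 151, valid modulo lcm(40, 7) = 280: x ≡ 151 (mod 280).
Verify: 151 mod 8 = 7 ✓, 151 mod 5 = 1 ✓, 151 mod 7 = 4 ✓.

x ≡ 151 (mod 280).


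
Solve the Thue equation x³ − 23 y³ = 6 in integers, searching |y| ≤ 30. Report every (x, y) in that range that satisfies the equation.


The equation is x³ - 23y³ = 6. For fixed y, x³ = 23·y³ + 6, so a solution requires the RHS to be a perfect cube.
Strategy: iterate y from -30 to 30, compute RHS = 23·y³ + 6, and check whether it is a (positive or negative) perfect cube.
Check small values of y:
  y = 0: RHS = 6 is not a perfect cube.
  y = 1: RHS = 29 is not a perfect cube.
  y = -1: RHS = -17 is not a perfect cube.
  y = 2: RHS = 190 is not a perfect cube.
  y = -2: RHS = -178 is not a perfect cube.
  y = 3: RHS = 627 is not a perfect cube.
  y = -3: RHS = -615 is not a perfect cube.
Continuing the search up to |y| = 30 finds no solutions either.
No (x, y) in the scanned range satisfies the equation.

No integer solutions with |y| ≤ 30.


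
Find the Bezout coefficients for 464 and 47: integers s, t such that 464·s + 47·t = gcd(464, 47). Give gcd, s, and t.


Euclidean algorithm on (464, 47) — divide until remainder is 0:
  464 = 9 · 47 + 41
  47 = 1 · 41 + 6
  41 = 6 · 6 + 5
  6 = 1 · 5 + 1
  5 = 5 · 1 + 0
gcd(464, 47) = 1.
Track Bezout coefficients alongside the remainders: start with r₀ = 464 = a·1 + b·0 (s = 1, t = 0) and r₁ = 47 = a·0 + b·1 (s = 0, t = 1); each new remainder r_{k+1} = r_{k-1} − q_k·r_k inherits s_{k+1} = s_{k-1} − q_k·s_k, t_{k+1} = t_{k-1} − q_k·t_k, so r_k = a·s_k + b·t_k at every step:
  q = 9: r = 41, s = 1 − 9·0 = 1, t = 0 − 9·1 = -9  (check: 464·1 + 47·(-9) = 41)
  q = 1: r = 6, s = 0 − 1·1 = -1, t = 1 − 1·(-9) = 10  (check: 464·(-1) + 47·10 = 6)
  q = 6: r = 5, s = 1 − 6·(-1) = 7, t = -9 − 6·10 = -69  (check: 464·7 + 47·(-69) = 5)
  q = 1: r = 1, s = -1 − 1·7 = -8, t = 10 − 1·(-69) = 79  (check: 464·(-8) + 47·79 = 1)
The row with r = 1 (the gcd) gives the Bezout coefficients s = -8, t = 79.
Result: 464 · (-8) + 47 · (79) = 1.

gcd(464, 47) = 1; s = -8, t = 79 (check: 464·(-8) + 47·79 = 1).


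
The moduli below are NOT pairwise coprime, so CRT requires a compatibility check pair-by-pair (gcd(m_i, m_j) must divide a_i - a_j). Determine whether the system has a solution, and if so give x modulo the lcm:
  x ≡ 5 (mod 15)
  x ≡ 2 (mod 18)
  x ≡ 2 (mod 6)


Moduli 15, 18, 6 are not pairwise coprime, so CRT works modulo lcm(m_i) when all pairwise compatibility conditions hold.
Pairwise compatibility: gcd(m_i, m_j) must divide a_i - a_j for every pair.
Merge one congruence at a time:
  Start: x ≡ 5 (mod 15).
  Combine with x ≡ 2 (mod 18): gcd(15, 18) = 3; 2 - 5 = -3, which IS divisible by 3, so compatible.
    Write x = 5 + 15·t and substitute into x ≡ 2 (mod 18): 15·t ≡ 2 − 5 = -3 (mod 18).
    Divide the congruence (and modulus) by g = 3: 5·t ≡ -1 (mod 6).
    Reduce coefficients mod 6: 5·t ≡ 5 (mod 6).
    The inverse of 5 mod 6 is 5 (since 5·5 = 25 = 4·6 + 1), so t ≡ 5·5 = 25 ≡ 1 (mod 6).
    Then x = 5 + 15·1 = 20, valid modulo lcm(15, 18) = 90: x ≡ 20 (mod 90).
  Combine with x ≡ 2 (mod 6): gcd(90, 6) = 6; 2 - 20 = -18, which IS divisible by 6, so compatible.
    Write x = 20 + 90·t and substitute into x ≡ 2 (mod 6): 90·t ≡ 2 − 20 = -18 (mod 6).
    Divide the congruence (and modulus) by g = 6: 15·t ≡ -3 (mod 1).
    Modulo 1 every t works; take t = 0.
    Then x = 20 + 90·0 = 20, valid modulo lcm(90, 6) = 90: x ≡ 20 (mod 90).
Verify: 20 mod 15 = 5, 20 mod 18 = 2, 20 mod 6 = 2.

x ≡ 20 (mod 90).


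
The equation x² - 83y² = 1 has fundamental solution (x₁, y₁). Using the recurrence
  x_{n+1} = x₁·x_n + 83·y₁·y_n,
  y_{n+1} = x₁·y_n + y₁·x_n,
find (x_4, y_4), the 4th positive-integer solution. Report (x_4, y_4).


Step 1: Find the fundamental solution (x₁, y₁) of x² - 83y² = 1.
  Expand √83 as a continued fraction. a₀ = ⌊√83⌋ = 9; iterate m_{k+1} = d_k·a_k − m_k, d_{k+1} = (83 − m_{k+1}²)/d_k, a_{k+1} = ⌊(a₀ + m_{k+1})/d_{k+1}⌋ (starting m₀ = 0, d₀ = 1), with convergents p_k = a_k·p_{k-1} + p_{k-2}, q_k = a_k·q_{k-1} + q_{k-2} (p₋₁ = 1, q₋₁ = 0):
  k = 0: a₀ = 9; p₀/q₀ = 9/1; p₀² − 83·q₀² = 81 − 83 = -2.
  k = 1: m = 9, d = 2, a = ⌊(9 + 9)/2⌋ = 9; p/q = (9·9 + 1)/(9·1 + 0) = 82/9; p² − 83·q² = 6724 − 6723 = 1.
  The first convergent with p² − 83·q² = 1 gives the fundamental solution (x₁, y₁) = (82, 9).
Step 2: Apply the recurrence (x_{n+1}, y_{n+1}) = (x₁x_n + 83y₁y_n, x₁y_n + y₁x_n) repeatedly.
  From (x_1, y_1) = (82, 9): x_2 = 82·82 + 83·9·9 = 13447; y_2 = 82·9 + 9·82 = 1476.
  From (x_2, y_2) = (13447, 1476): x_3 = 82·13447 + 83·9·1476 = 2205226; y_3 = 82·1476 + 9·13447 = 242055.
  From (x_3, y_3) = (2205226, 242055): x_4 = 82·2205226 + 83·9·242055 = 361643617; y_4 = 82·242055 + 9·2205226 = 39695544.
Step 3: Verify x_4² - 83·y_4² = 130786105716842689 - 130786105716842688 = 1 (should be 1). ✓

(x_1, y_1) = (82, 9); (x_4, y_4) = (361643617, 39695544).
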